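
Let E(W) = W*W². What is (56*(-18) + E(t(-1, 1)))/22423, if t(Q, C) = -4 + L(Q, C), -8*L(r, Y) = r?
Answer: -32111/675328 ≈ -0.047549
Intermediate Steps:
L(r, Y) = -r/8
t(Q, C) = -4 - Q/8
E(W) = W³
(56*(-18) + E(t(-1, 1)))/22423 = (56*(-18) + (-4 - ⅛*(-1))³)/22423 = (-1008 + (-4 + ⅛)³)*(1/22423) = (-1008 + (-31/8)³)*(1/22423) = (-1008 - 29791/512)*(1/22423) = -545887/512*1/22423 = -32111/675328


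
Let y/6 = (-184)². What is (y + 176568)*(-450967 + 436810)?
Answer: -5375469528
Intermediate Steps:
y = 203136 (y = 6*(-184)² = 6*33856 = 203136)
(y + 176568)*(-450967 + 436810) = (203136 + 176568)*(-450967 + 436810) = 379704*(-14157) = -5375469528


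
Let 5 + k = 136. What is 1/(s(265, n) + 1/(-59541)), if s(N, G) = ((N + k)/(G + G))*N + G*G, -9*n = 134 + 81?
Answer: -69127101/112382666158 ≈ -0.00061511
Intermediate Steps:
k = 131 (k = -5 + 136 = 131)
n = -215/9 (n = -(134 + 81)/9 = -1/9*215 = -215/9 ≈ -23.889)
s(N, G) = G**2 + N*(131 + N)/(2*G) (s(N, G) = ((N + 131)/(G + G))*N + G*G = ((131 + N)/((2*G)))*N + G**2 = ((131 + N)*(1/(2*G)))*N + G**2 = ((131 + N)/(2*G))*N + G**2 = N*(131 + N)/(2*G) + G**2 = G**2 + N*(131 + N)/(2*G))
1/(s(265, n) + 1/(-59541)) = 1/((265**2 + 2*(-215/9)**3 + 131*265)/(2*(-215/9)) + 1/(-59541)) = 1/((1/2)*(-9/215)*(70225 + 2*(-9938375/729) + 34715) - 1/59541) = 1/((1/2)*(-9/215)*(70225 - 19876750/729 + 34715) - 1/59541) = 1/((1/2)*(-9/215)*(56624510/729) - 1/59541) = 1/(-5662451/3483 - 1/59541) = 1/(-112382666158/69127101) = -69127101/112382666158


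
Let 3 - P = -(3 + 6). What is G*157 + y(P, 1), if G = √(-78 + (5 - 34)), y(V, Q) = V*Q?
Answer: 12 + 157*I*√107 ≈ 12.0 + 1624.0*I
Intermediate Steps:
P = 12 (P = 3 - (-1)*(3 + 6) = 3 - (-1)*9 = 3 - 1*(-9) = 3 + 9 = 12)
y(V, Q) = Q*V
G = I*√107 (G = √(-78 - 29) = √(-107) = I*√107 ≈ 10.344*I)
G*157 + y(P, 1) = (I*√107)*157 + 1*12 = 157*I*√107 + 12 = 12 + 157*I*√107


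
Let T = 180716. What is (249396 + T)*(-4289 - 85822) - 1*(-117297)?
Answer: -38757705135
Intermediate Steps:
(249396 + T)*(-4289 - 85822) - 1*(-117297) = (249396 + 180716)*(-4289 - 85822) - 1*(-117297) = 430112*(-90111) + 117297 = -38757822432 + 117297 = -38757705135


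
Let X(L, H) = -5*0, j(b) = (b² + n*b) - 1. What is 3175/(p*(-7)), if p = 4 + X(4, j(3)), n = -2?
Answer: -3175/28 ≈ -113.39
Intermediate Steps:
j(b) = -1 + b² - 2*b (j(b) = (b² - 2*b) - 1 = -1 + b² - 2*b)
X(L, H) = 0
p = 4 (p = 4 + 0 = 4)
3175/(p*(-7)) = 3175/(4*(-7)) = 3175/(-28) = -1/28*3175 = -3175/28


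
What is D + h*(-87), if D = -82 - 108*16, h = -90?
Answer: 6020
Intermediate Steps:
D = -1810 (D = -82 - 1728 = -1810)
D + h*(-87) = -1810 - 90*(-87) = -1810 + 7830 = 6020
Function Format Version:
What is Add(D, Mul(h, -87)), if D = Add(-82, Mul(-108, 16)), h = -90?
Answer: 6020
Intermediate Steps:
D = -1810 (D = Add(-82, -1728) = -1810)
Add(D, Mul(h, -87)) = Add(-1810, Mul(-90, -87)) = Add(-1810, 7830) = 6020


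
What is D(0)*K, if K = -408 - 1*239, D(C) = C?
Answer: 0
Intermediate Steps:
K = -647 (K = -408 - 239 = -647)
D(0)*K = 0*(-647) = 0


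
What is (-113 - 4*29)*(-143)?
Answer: 32747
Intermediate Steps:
(-113 - 4*29)*(-143) = (-113 - 116)*(-143) = -229*(-143) = 32747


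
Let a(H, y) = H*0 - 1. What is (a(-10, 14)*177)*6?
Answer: -1062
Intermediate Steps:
a(H, y) = -1 (a(H, y) = 0 - 1 = -1)
(a(-10, 14)*177)*6 = -1*177*6 = -177*6 = -1062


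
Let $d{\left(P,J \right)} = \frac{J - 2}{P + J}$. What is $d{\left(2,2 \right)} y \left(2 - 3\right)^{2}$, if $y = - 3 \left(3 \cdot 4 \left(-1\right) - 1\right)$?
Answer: $0$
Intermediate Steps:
$d{\left(P,J \right)} = \frac{-2 + J}{J + P}$
$y = 39$ ($y = - 3 \left(12 \left(-1\right) - 1\right) = - 3 \left(-12 - 1\right) = \left(-3\right) \left(-13\right) = 39$)
$d{\left(2,2 \right)} y \left(2 - 3\right)^{2} = \frac{-2 + 2}{2 + 2} \cdot 39 \left(2 - 3\right)^{2} = \frac{1}{4} \cdot 0 \cdot 39 \left(-1\right)^{2} = \frac{1}{4} \cdot 0 \cdot 39 \cdot 1 = 0 \cdot 39 \cdot 1 = 0 \cdot 1 = 0$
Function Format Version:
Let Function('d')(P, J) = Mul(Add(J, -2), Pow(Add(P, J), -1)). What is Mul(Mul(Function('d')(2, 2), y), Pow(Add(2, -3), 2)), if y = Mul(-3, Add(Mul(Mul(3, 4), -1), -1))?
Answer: 0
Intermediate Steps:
Function('d')(P, J) = Mul(Pow(Add(J, P), -1), Add(-2, J)) (Function('d')(P, J) = Mul(Add(-2, J), Pow(Add(J, P), -1)) = Mul(Pow(Add(J, P), -1), Add(-2, J)))
y = 39 (y = Mul(-3, Add(Mul(12, -1), -1)) = Mul(-3, Add(-12, -1)) = Mul(-3, -13) = 39)
Mul(Mul(Function('d')(2, 2), y), Pow(Add(2, -3), 2)) = Mul(Mul(Mul(Pow(Add(2, 2), -1), Add(-2, 2)), 39), Pow(Add(2, -3), 2)) = Mul(Mul(Mul(Pow(4, -1), 0), 39), Pow(-1, 2)) = Mul(Mul(Mul(Rational(1, 4), 0), 39), 1) = Mul(Mul(0, 39), 1) = Mul(0, 1) = 0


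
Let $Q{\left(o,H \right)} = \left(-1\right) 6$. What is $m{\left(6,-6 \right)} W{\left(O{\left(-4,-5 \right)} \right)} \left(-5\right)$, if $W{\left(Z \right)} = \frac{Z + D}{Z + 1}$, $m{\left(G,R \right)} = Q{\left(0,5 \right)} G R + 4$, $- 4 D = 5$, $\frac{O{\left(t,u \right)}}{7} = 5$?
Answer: $- \frac{4125}{4} \approx -1031.3$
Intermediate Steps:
$O{\left(t,u \right)} = 35$ ($O{\left(t,u \right)} = 7 \cdot 5 = 35$)
$Q{\left(o,H \right)} = -6$
$D = - \frac{5}{4}$ ($D = \left(- \frac{1}{4}\right) 5 = - \frac{5}{4} \approx -1.25$)
$m{\left(G,R \right)} = 4 - 6 G R$ ($m{\left(G,R \right)} = - 6 G R + 4 = 4 - 6 G R$)
$W{\left(Z \right)} = \frac{- \frac{5}{4} + Z}{1 + Z}$ ($W{\left(Z \right)} = \frac{Z - \frac{5}{4}}{Z + 1} = \frac{- \frac{5}{4} + Z}{1 + Z}$)
$m{\left(6,-6 \right)} W{\left(O{\left(-4,-5 \right)} \right)} \left(-5\right) = \left(4 - 36 \left(-6\right)\right) \frac{- \frac{5}{4} + 35}{1 + 35} \left(-5\right) = \left(4 + 216\right) \frac{1}{36} \cdot \frac{135}{4} \left(-5\right) = 220 \cdot \frac{1}{36} \cdot \frac{135}{4} \left(-5\right) = 220 \cdot \frac{15}{16} \left(-5\right) = \frac{825}{4} \left(-5\right) = - \frac{4125}{4}$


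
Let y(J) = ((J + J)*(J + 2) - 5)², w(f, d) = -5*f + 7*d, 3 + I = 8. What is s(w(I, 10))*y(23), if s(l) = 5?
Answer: 6555125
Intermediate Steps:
I = 5 (I = -3 + 8 = 5)
y(J) = (-5 + 2*J*(2 + J))² (y(J) = ((2*J)*(2 + J) - 5)² = (2*J*(2 + J) - 5)² = (-5 + 2*J*(2 + J))²)
s(w(I, 10))*y(23) = 5*(-5 + 2*23² + 4*23)² = 5*(-5 + 2*529 + 92)² = 5*(-5 + 1058 + 92)² = 5*1145² = 5*1311025 = 6555125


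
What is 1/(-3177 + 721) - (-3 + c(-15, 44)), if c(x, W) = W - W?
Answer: 7367/2456 ≈ 2.9996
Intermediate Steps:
c(x, W) = 0
1/(-3177 + 721) - (-3 + c(-15, 44)) = 1/(-3177 + 721) - (-3 + 0) = 1/(-2456) - 1*(-3) = -1/2456 + 3 = 7367/2456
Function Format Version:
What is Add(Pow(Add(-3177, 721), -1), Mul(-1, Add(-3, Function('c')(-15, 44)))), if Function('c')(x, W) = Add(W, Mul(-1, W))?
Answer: Rational(7367, 2456) ≈ 2.9996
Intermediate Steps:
Function('c')(x, W) = 0
Add(Pow(Add(-3177, 721), -1), Mul(-1, Add(-3, Function('c')(-15, 44)))) = Add(Pow(Add(-3177, 721), -1), Mul(-1, Add(-3, 0))) = Add(Pow(-2456, -1), Mul(-1, -3)) = Add(Rational(-1, 2456), 3) = Rational(7367, 2456)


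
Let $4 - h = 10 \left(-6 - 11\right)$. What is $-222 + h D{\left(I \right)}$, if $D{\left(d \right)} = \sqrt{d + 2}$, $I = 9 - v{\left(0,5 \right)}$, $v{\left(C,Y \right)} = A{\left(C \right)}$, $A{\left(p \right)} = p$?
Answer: $-222 + 174 \sqrt{11} \approx 355.09$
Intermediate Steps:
$v{\left(C,Y \right)} = C$
$I = 9$ ($I = 9 - 0 = 9 + 0 = 9$)
$D{\left(d \right)} = \sqrt{2 + d}$
$h = 174$ ($h = 4 - 10 \left(-6 - 11\right) = 4 - 10 \left(-17\right) = 4 - -170 = 4 + 170 = 174$)
$-222 + h D{\left(I \right)} = -222 + 174 \sqrt{2 + 9} = -222 + 174 \sqrt{11}$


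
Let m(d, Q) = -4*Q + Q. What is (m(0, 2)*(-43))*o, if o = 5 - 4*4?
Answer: -2838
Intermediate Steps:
o = -11 (o = 5 - 16 = -11)
m(d, Q) = -3*Q
(m(0, 2)*(-43))*o = (-3*2*(-43))*(-11) = -6*(-43)*(-11) = 258*(-11) = -2838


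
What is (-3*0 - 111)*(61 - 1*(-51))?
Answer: -12432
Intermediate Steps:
(-3*0 - 111)*(61 - 1*(-51)) = (0 - 111)*(61 + 51) = -111*112 = -12432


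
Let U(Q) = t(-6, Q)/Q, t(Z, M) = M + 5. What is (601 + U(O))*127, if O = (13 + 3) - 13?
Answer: 229997/3 ≈ 76666.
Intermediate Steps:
O = 3 (O = 16 - 13 = 3)
t(Z, M) = 5 + M
U(Q) = (5 + Q)/Q
(601 + U(O))*127 = (601 + (5 + 3)/3)*127 = (601 + (⅓)*8)*127 = (601 + 8/3)*127 = (1811/3)*127 = 229997/3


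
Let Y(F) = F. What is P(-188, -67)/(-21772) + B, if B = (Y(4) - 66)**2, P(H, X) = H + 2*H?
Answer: 20923033/5443 ≈ 3844.0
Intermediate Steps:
P(H, X) = 3*H
B = 3844 (B = (4 - 66)**2 = (-62)**2 = 3844)
P(-188, -67)/(-21772) + B = (3*(-188))/(-21772) + 3844 = -564*(-1/21772) + 3844 = 141/5443 + 3844 = 20923033/5443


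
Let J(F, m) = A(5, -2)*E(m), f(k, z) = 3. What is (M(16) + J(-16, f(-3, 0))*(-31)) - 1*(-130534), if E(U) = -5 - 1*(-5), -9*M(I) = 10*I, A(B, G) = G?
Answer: 1174646/9 ≈ 1.3052e+5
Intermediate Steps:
M(I) = -10*I/9
E(U) = 0 (E(U) = -5 + 5 = 0)
J(F, m) = 0 (J(F, m) = -2*0 = 0)
(M(16) + J(-16, f(-3, 0))*(-31)) - 1*(-130534) = (-10/9*16 + 0*(-31)) - 1*(-130534) = (-160/9 + 0) + 130534 = -160/9 + 130534 = 1174646/9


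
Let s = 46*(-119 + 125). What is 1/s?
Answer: 1/276 ≈ 0.0036232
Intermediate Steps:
s = 276 (s = 46*6 = 276)
1/s = 1/276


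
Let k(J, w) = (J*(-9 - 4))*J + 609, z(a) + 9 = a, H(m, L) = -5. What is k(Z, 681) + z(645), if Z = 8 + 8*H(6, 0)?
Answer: -12067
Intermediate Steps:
Z = -32 (Z = 8 + 8*(-5) = 8 - 40 = -32)
z(a) = -9 + a
k(J, w) = 609 - 13*J² (k(J, w) = (J*(-13))*J + 609 = (-13*J)*J + 609 = -13*J² + 609 = 609 - 13*J²)
k(Z, 681) + z(645) = (609 - 13*(-32)²) + (-9 + 645) = (609 - 13*1024) + 636 = (609 - 13312) + 636 = -12703 + 636 = -12067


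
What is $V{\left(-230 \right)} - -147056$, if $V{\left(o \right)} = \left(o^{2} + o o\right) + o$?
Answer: $252626$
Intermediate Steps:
$V{\left(o \right)} = o + 2 o^{2}$ ($V{\left(o \right)} = \left(o^{2} + o^{2}\right) + o = 2 o^{2} + o = o + 2 o^{2}$)
$V{\left(-230 \right)} - -147056 = - 230 \left(1 + 2 \left(-230\right)\right) - -147056 = - 230 \left(1 - 460\right) + 147056 = \left(-230\right) \left(-459\right) + 147056 = 105570 + 147056 = 252626$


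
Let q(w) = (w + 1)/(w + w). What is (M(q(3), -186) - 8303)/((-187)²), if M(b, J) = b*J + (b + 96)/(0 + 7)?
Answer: -176677/734349 ≈ -0.24059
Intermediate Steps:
q(w) = (1 + w)/(2*w) (q(w) = (1 + w)/((2*w)) = (1 + w)*(1/(2*w)) = (1 + w)/(2*w))
M(b, J) = 96/7 + b/7 + J*b (M(b, J) = J*b + (96 + b)/7 = J*b + (96 + b)*(⅐) = J*b + (96/7 + b/7) = 96/7 + b/7 + J*b)
(M(q(3), -186) - 8303)/((-187)²) = ((96/7 + ((½)*(1 + 3)/3)/7 - 93*(1 + 3)/3) - 8303)/((-187)²) = ((96/7 + ((½)*(⅓)*4)/7 - 93*4/3) - 8303)/34969 = ((96/7 + (⅐)*(⅔) - 186*⅔) - 8303)*(1/34969) = ((96/7 + 2/21 - 124) - 8303)*(1/34969) = (-2314/21 - 8303)*(1/34969) = -176677/21*1/34969 = -176677/734349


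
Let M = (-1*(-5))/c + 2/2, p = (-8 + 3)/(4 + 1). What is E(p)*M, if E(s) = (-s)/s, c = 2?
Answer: -7/2 ≈ -3.5000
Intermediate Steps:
p = -1 (p = -5/5 = -5*⅕ = -1)
E(s) = -1
M = 7/2 (M = -1*(-5)/2 + 2/2 = 5*(½) + 2*(½) = 5/2 + 1 = 7/2 ≈ 3.5000)
E(p)*M = -1*7/2 = -7/2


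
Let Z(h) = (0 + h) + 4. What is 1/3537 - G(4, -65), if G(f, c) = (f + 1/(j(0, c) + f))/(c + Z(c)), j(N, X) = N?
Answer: 6737/198072 ≈ 0.034013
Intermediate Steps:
Z(h) = 4 + h (Z(h) = h + 4 = 4 + h)
G(f, c) = (f + 1/f)/(4 + 2*c) (G(f, c) = (f + 1/(0 + f))/(c + (4 + c)) = (f + 1/f)/(4 + 2*c))
1/3537 - G(4, -65) = 1/3537 - (1 + 4²)/(2*4*(2 - 65)) = 1/3537 - (1 + 16)/(2*4*(-63)) = 1/3537 - (-1)*17/(2*4*63) = 1/3537 - 1*(-17/504) = 1/3537 + 17/504 = 6737/198072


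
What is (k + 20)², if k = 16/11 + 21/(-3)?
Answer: 25281/121 ≈ 208.93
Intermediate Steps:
k = -61/11 (k = 16*(1/11) + 21*(-⅓) = 16/11 - 7 = -61/11 ≈ -5.5455)
(k + 20)² = (-61/11 + 20)² = (159/11)² = 25281/121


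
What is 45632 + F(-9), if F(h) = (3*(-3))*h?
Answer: 45713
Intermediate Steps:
F(h) = -9*h
45632 + F(-9) = 45632 - 9*(-9) = 45632 + 81 = 45713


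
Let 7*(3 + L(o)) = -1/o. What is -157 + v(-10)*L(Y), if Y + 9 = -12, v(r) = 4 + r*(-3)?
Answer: -38039/147 ≈ -258.77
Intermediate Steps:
v(r) = 4 - 3*r
Y = -21 (Y = -9 - 12 = -21)
L(o) = -3 - 1/(7*o) (L(o) = -3 + (-1/o)/7 = -3 - 1/(7*o))
-157 + v(-10)*L(Y) = -157 + (4 - 3*(-10))*(-3 - ⅐/(-21)) = -157 + (4 + 30)*(-3 - ⅐*(-1/21)) = -157 + 34*(-3 + 1/147) = -157 + 34*(-440/147) = -157 - 14960/147 = -38039/147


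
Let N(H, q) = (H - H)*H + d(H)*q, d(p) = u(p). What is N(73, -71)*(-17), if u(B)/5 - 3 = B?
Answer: 458660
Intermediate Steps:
u(B) = 15 + 5*B
d(p) = 15 + 5*p
N(H, q) = q*(15 + 5*H) (N(H, q) = (H - H)*H + (15 + 5*H)*q = 0*H + q*(15 + 5*H) = 0 + q*(15 + 5*H) = q*(15 + 5*H))
N(73, -71)*(-17) = (5*(-71)*(3 + 73))*(-17) = (5*(-71)*76)*(-17) = -26980*(-17) = 458660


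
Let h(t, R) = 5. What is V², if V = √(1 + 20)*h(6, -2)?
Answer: 525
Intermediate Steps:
V = 5*√21 (V = √(1 + 20)*5 = √21*5 = 5*√21 ≈ 22.913)
V² = (5*√21)² = 525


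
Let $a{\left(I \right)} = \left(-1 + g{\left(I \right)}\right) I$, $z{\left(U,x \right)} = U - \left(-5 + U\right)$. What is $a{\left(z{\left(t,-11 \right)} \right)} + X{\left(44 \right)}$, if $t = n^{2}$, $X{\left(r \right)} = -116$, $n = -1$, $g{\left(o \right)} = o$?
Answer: $-96$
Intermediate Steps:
$t = 1$ ($t = \left(-1\right)^{2} = 1$)
$z{\left(U,x \right)} = 5$
$a{\left(I \right)} = I \left(-1 + I\right)$ ($a{\left(I \right)} = \left(-1 + I\right) I = I \left(-1 + I\right)$)
$a{\left(z{\left(t,-11 \right)} \right)} + X{\left(44 \right)} = 5 \left(-1 + 5\right) - 116 = 5 \cdot 4 - 116 = 20 - 116 = -96$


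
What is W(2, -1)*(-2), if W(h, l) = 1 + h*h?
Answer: -10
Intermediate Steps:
W(h, l) = 1 + h²
W(2, -1)*(-2) = (1 + 2²)*(-2) = (1 + 4)*(-2) = 5*(-2) = -10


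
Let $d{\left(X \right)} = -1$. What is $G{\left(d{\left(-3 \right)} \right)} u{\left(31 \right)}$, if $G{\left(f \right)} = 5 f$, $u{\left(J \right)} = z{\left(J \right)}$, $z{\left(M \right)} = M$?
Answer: $-155$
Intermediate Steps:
$u{\left(J \right)} = J$
$G{\left(d{\left(-3 \right)} \right)} u{\left(31 \right)} = 5 \left(-1\right) 31 = \left(-5\right) 31 = -155$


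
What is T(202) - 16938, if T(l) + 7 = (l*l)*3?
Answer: 105467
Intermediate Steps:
T(l) = -7 + 3*l**2 (T(l) = -7 + (l*l)*3 = -7 + l**2*3 = -7 + 3*l**2)
T(202) - 16938 = (-7 + 3*202**2) - 16938 = (-7 + 3*40804) - 16938 = (-7 + 122412) - 16938 = 122405 - 16938 = 105467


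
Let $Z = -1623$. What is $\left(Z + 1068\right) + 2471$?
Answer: $1916$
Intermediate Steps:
$\left(Z + 1068\right) + 2471 = \left(-1623 + 1068\right) + 2471 = -555 + 2471 = 1916$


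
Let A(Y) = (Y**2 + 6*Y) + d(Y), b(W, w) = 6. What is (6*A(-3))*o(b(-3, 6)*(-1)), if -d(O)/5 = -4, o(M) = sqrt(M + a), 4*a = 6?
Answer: 99*I*sqrt(2) ≈ 140.01*I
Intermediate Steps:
a = 3/2 (a = (1/4)*6 = 3/2 ≈ 1.5000)
o(M) = sqrt(3/2 + M) (o(M) = sqrt(M + 3/2) = sqrt(3/2 + M))
d(O) = 20 (d(O) = -5*(-4) = 20)
A(Y) = 20 + Y**2 + 6*Y (A(Y) = (Y**2 + 6*Y) + 20 = 20 + Y**2 + 6*Y)
(6*A(-3))*o(b(-3, 6)*(-1)) = (6*(20 + (-3)**2 + 6*(-3)))*(sqrt(6 + 4*(6*(-1)))/2) = (6*(20 + 9 - 18))*(sqrt(6 + 4*(-6))/2) = (6*11)*(sqrt(6 - 24)/2) = 66*(sqrt(-18)/2) = 66*((3*I*sqrt(2))/2) = 66*(3*I*sqrt(2)/2) = 99*I*sqrt(2)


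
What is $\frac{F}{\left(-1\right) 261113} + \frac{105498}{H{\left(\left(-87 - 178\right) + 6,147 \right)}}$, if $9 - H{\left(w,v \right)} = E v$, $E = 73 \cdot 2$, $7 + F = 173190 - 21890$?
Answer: $- \frac{10264196001}{1867219063} \approx -5.497$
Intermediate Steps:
$F = 151293$ ($F = -7 + \left(173190 - 21890\right) = -7 + 151300 = 151293$)
$E = 146$
$H{\left(w,v \right)} = 9 - 146 v$
$\frac{F}{\left(-1\right) 261113} + \frac{105498}{H{\left(\left(-87 - 178\right) + 6,147 \right)}} = \frac{151293}{\left(-1\right) 261113} + \frac{105498}{9 - 21462} = \frac{151293}{-261113} + \frac{105498}{9 - 21462} = 151293 \left(- \frac{1}{261113}\right) + \frac{105498}{-21453} = - \frac{151293}{261113} + 105498 \left(- \frac{1}{21453}\right) = - \frac{151293}{261113} - \frac{35166}{7151} = - \frac{10264196001}{1867219063}$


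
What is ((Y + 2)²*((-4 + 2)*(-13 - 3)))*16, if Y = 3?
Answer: 12800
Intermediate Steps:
((Y + 2)²*((-4 + 2)*(-13 - 3)))*16 = ((3 + 2)²*((-4 + 2)*(-13 - 3)))*16 = (5²*(-2*(-16)))*16 = (25*32)*16 = 800*16 = 12800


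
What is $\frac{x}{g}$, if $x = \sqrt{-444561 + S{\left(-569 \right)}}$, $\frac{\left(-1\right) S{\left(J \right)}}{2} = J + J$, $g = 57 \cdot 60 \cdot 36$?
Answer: $\frac{i \sqrt{442285}}{123120} \approx 0.0054016 i$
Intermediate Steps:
$g = 123120$ ($g = 3420 \cdot 36 = 123120$)
$S{\left(J \right)} = - 4 J$ ($S{\left(J \right)} = - 2 \left(J + J\right) = - 2 \cdot 2 J = - 4 J$)
$x = i \sqrt{442285}$ ($x = \sqrt{-444561 - -2276} = \sqrt{-444561 + 2276} = \sqrt{-442285} = i \sqrt{442285} \approx 665.04 i$)
$\frac{x}{g} = \frac{i \sqrt{442285}}{123120}$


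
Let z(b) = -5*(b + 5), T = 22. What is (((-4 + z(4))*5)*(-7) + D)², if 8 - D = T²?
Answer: 1535121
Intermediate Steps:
D = -476 (D = 8 - 1*22² = 8 - 1*484 = 8 - 484 = -476)
z(b) = -25 - 5*b (z(b) = -5*(5 + b) = -25 - 5*b)
(((-4 + z(4))*5)*(-7) + D)² = (((-4 + (-25 - 5*4))*5)*(-7) - 476)² = (((-4 + (-25 - 20))*5)*(-7) - 476)² = (((-4 - 45)*5)*(-7) - 476)² = (-49*5*(-7) - 476)² = (-245*(-7) - 476)² = (1715 - 476)² = 1239² = 1535121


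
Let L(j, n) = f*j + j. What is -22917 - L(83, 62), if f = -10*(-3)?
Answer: -25490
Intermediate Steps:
f = 30
L(j, n) = 31*j (L(j, n) = 30*j + j = 31*j)
-22917 - L(83, 62) = -22917 - 31*83 = -22917 - 1*2573 = -22917 - 2573 = -25490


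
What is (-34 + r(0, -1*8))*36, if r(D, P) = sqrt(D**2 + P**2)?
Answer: -936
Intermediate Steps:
(-34 + r(0, -1*8))*36 = (-34 + sqrt(0**2 + (-1*8)**2))*36 = (-34 + sqrt(0 + (-8)**2))*36 = (-34 + sqrt(0 + 64))*36 = (-34 + sqrt(64))*36 = (-34 + 8)*36 = -26*36 = -936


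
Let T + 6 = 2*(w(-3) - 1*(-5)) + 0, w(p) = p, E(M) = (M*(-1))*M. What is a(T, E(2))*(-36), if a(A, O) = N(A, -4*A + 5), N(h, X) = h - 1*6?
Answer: 288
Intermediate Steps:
E(M) = -M² (E(M) = (-M)*M = -M²)
T = -2 (T = -6 + (2*(-3 - 1*(-5)) + 0) = -6 + (2*(-3 + 5) + 0) = -6 + (2*2 + 0) = -6 + (4 + 0) = -6 + 4 = -2)
N(h, X) = -6 + h (N(h, X) = h - 6 = -6 + h)
a(A, O) = -6 + A
a(T, E(2))*(-36) = (-6 - 2)*(-36) = -8*(-36) = 288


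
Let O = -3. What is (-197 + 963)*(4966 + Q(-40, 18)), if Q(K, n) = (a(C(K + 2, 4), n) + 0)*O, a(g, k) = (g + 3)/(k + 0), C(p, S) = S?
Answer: 11409187/3 ≈ 3.8031e+6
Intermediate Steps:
a(g, k) = (3 + g)/k
Q(K, n) = -21/n (Q(K, n) = ((3 + 4)/n + 0)*(-3) = (7/n + 0)*(-3) = (7/n)*(-3) = -21/n)
(-197 + 963)*(4966 + Q(-40, 18)) = (-197 + 963)*(4966 - 21/18) = 766*(4966 - 21*1/18) = 766*(4966 - 7/6) = 766*(29789/6) = 11409187/3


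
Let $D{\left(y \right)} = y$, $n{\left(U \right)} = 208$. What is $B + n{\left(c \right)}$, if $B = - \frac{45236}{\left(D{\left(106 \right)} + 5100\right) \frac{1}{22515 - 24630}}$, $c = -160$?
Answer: $\frac{48378494}{2603} \approx 18586.0$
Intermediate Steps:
$B = \frac{47837070}{2603}$ ($B = - \frac{45236}{\left(106 + 5100\right) \frac{1}{22515 - 24630}} = - \frac{45236}{5206 \frac{1}{-2115}} = - \frac{45236}{5206 \left(- \frac{1}{2115}\right)} = - \frac{45236}{- \frac{5206}{2115}} = \left(-45236\right) \left(- \frac{2115}{5206}\right) = \frac{47837070}{2603} \approx 18378.0$)
$B + n{\left(c \right)} = \frac{47837070}{2603} + 208 = \frac{48378494}{2603}$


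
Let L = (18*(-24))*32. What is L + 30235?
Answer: 16411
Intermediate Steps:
L = -13824 (L = -432*32 = -13824)
L + 30235 = -13824 + 30235 = 16411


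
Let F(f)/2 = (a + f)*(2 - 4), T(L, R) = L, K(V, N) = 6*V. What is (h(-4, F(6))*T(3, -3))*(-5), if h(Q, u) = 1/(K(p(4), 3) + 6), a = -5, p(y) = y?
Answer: -1/2 ≈ -0.50000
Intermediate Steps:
F(f) = 20 - 4*f (F(f) = 2*((-5 + f)*(2 - 4)) = 2*((-5 + f)*(-2)) = 2*(10 - 2*f) = 20 - 4*f)
h(Q, u) = 1/30 (h(Q, u) = 1/(6*4 + 6) = 1/(24 + 6) = 1/30)
(h(-4, F(6))*T(3, -3))*(-5) = ((1/30)*3)*(-5) = (1/10)*(-5) = -1/2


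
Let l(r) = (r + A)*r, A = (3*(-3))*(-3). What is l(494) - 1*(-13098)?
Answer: 270472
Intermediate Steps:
A = 27 (A = -9*(-3) = 27)
l(r) = r*(27 + r) (l(r) = (r + 27)*r = (27 + r)*r = r*(27 + r))
l(494) - 1*(-13098) = 494*(27 + 494) - 1*(-13098) = 494*521 + 13098 = 257374 + 13098 = 270472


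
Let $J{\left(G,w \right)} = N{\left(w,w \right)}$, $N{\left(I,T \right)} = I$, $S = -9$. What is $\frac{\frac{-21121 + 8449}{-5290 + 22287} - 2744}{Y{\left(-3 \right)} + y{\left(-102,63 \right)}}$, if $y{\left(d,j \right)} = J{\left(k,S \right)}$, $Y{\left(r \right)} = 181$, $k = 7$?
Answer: $- \frac{11663110}{730871} \approx -15.958$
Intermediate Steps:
$J{\left(G,w \right)} = w$
$y{\left(d,j \right)} = -9$
$\frac{\frac{-21121 + 8449}{-5290 + 22287} - 2744}{Y{\left(-3 \right)} + y{\left(-102,63 \right)}} = \frac{\frac{-21121 + 8449}{-5290 + 22287} - 2744}{181 - 9} = \frac{- \frac{12672}{16997} - 2744}{172} = \left(\left(-12672\right) \frac{1}{16997} - 2744\right) \frac{1}{172} = \left(- \frac{12672}{16997} - 2744\right) \frac{1}{172} = \left(- \frac{46652440}{16997}\right) \frac{1}{172} = - \frac{11663110}{730871}$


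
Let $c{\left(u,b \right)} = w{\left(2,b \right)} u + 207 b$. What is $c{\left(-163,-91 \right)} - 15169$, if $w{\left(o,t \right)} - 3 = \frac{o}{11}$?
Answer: $- \frac{379771}{11} \approx -34525.0$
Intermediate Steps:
$w{\left(o,t \right)} = 3 + \frac{o}{11}$
$c{\left(u,b \right)} = 207 b + \frac{35 u}{11}$ ($c{\left(u,b \right)} = \left(3 + \frac{1}{11} \cdot 2\right) u + 207 b = \left(3 + \frac{2}{11}\right) u + 207 b = \frac{35 u}{11} + 207 b = 207 b + \frac{35 u}{11}$)
$c{\left(-163,-91 \right)} - 15169 = \left(207 \left(-91\right) + \frac{35}{11} \left(-163\right)\right) - 15169 = \left(-18837 - \frac{5705}{11}\right) - 15169 = - \frac{212912}{11} - 15169 = - \frac{379771}{11}$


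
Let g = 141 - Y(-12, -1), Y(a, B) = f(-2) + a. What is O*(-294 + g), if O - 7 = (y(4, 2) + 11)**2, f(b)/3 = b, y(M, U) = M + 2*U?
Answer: -49680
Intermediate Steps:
f(b) = 3*b
Y(a, B) = -6 + a (Y(a, B) = 3*(-2) + a = -6 + a)
g = 159 (g = 141 - (-6 - 12) = 141 - 1*(-18) = 141 + 18 = 159)
O = 368 (O = 7 + ((4 + 2*2) + 11)**2 = 7 + ((4 + 4) + 11)**2 = 7 + (8 + 11)**2 = 7 + 19**2 = 7 + 361 = 368)
O*(-294 + g) = 368*(-294 + 159) = 368*(-135) = -49680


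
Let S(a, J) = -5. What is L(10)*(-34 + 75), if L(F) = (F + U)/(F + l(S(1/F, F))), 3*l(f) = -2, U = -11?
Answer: -123/28 ≈ -4.3929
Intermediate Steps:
l(f) = -2/3 (l(f) = (1/3)*(-2) = -2/3)
L(F) = (-11 + F)/(-2/3 + F) (L(F) = (F - 11)/(F - 2/3) = (-11 + F)/(-2/3 + F))
L(10)*(-34 + 75) = (3*(-11 + 10)/(-2 + 3*10))*(-34 + 75) = (3*(-1)/(-2 + 30))*41 = (3*(-1)/28)*41 = (3*(1/28)*(-1))*41 = -3/28*41 = -123/28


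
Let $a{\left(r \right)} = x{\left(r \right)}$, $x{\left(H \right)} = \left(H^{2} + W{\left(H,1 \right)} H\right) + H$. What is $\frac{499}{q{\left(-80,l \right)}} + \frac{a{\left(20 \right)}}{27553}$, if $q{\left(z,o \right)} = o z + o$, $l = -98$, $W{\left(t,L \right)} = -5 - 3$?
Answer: $\frac{15761867}{213315326} \approx 0.07389$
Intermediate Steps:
$W{\left(t,L \right)} = -8$ ($W{\left(t,L \right)} = -5 - 3 = -8$)
$q{\left(z,o \right)} = o + o z$
$x{\left(H \right)} = H^{2} - 7 H$ ($x{\left(H \right)} = \left(H^{2} - 8 H\right) + H = H^{2} - 7 H$)
$a{\left(r \right)} = r \left(-7 + r\right)$
$\frac{499}{q{\left(-80,l \right)}} + \frac{a{\left(20 \right)}}{27553} = \frac{499}{\left(-98\right) \left(1 - 80\right)} + \frac{20 \left(-7 + 20\right)}{27553} = \frac{499}{\left(-98\right) \left(-79\right)} + 20 \cdot 13 \cdot \frac{1}{27553} = \frac{499}{7742} + 260 \cdot \frac{1}{27553} = 499 \cdot \frac{1}{7742} + \frac{260}{27553} = \frac{499}{7742} + \frac{260}{27553} = \frac{15761867}{213315326}$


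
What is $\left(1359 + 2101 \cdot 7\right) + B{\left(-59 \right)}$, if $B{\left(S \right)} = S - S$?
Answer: $16066$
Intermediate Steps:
$B{\left(S \right)} = 0$
$\left(1359 + 2101 \cdot 7\right) + B{\left(-59 \right)} = \left(1359 + 2101 \cdot 7\right) + 0 = \left(1359 + 14707\right) + 0 = 16066 + 0 = 16066$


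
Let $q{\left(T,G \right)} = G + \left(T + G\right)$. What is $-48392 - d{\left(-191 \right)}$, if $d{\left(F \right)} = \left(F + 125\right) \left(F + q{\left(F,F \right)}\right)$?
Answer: $-98816$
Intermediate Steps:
$q{\left(T,G \right)} = T + 2 G$ ($q{\left(T,G \right)} = G + \left(G + T\right) = T + 2 G$)
$d{\left(F \right)} = 4 F \left(125 + F\right)$ ($d{\left(F \right)} = \left(F + 125\right) \left(F + \left(F + 2 F\right)\right) = \left(125 + F\right) \left(F + 3 F\right) = \left(125 + F\right) 4 F = 4 F \left(125 + F\right)$)
$-48392 - d{\left(-191 \right)} = -48392 - 4 \left(-191\right) \left(125 - 191\right) = -48392 - 4 \left(-191\right) \left(-66\right) = -48392 - 50424 = -98816$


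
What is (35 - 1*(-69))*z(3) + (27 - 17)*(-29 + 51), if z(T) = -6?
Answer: -404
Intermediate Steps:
(35 - 1*(-69))*z(3) + (27 - 17)*(-29 + 51) = (35 - 1*(-69))*(-6) + (27 - 17)*(-29 + 51) = (35 + 69)*(-6) + 10*22 = 104*(-6) + 220 = -624 + 220 = -404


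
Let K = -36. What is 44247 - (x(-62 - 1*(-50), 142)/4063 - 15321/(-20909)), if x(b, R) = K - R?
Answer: 3758868677528/84953267 ≈ 44246.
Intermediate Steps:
x(b, R) = -36 - R
44247 - (x(-62 - 1*(-50), 142)/4063 - 15321/(-20909)) = 44247 - ((-36 - 1*142)/4063 - 15321/(-20909)) = 44247 - ((-36 - 142)*(1/4063) - 15321*(-1/20909)) = 44247 - (-178*1/4063 + 15321/20909) = 44247 - (-178/4063 + 15321/20909) = 44247 - 1*58527421/84953267 = 44247 - 58527421/84953267 = 3758868677528/84953267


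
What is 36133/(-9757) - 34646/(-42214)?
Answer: -593638720/205940999 ≈ -2.8826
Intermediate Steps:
36133/(-9757) - 34646/(-42214) = 36133*(-1/9757) - 34646*(-1/42214) = -36133/9757 + 17323/21107 = -593638720/205940999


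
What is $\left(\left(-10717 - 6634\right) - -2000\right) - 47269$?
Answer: $-62620$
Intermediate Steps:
$\left(\left(-10717 - 6634\right) - -2000\right) - 47269 = \left(-17351 + 2000\right) - 47269 = -15351 - 47269 = -62620$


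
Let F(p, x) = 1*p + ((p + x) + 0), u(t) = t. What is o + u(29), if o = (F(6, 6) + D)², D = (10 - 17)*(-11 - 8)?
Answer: 22830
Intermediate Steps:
D = 133 (D = -7*(-19) = 133)
F(p, x) = x + 2*p (F(p, x) = p + (p + x) = x + 2*p)
o = 22801 (o = ((6 + 2*6) + 133)² = ((6 + 12) + 133)² = (18 + 133)² = 151² = 22801)
o + u(29) = 22801 + 29 = 22830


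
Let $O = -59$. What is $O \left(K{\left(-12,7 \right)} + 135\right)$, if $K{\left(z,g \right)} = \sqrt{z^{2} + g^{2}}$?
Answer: $-7965 - 59 \sqrt{193} \approx -8784.7$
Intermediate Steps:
$K{\left(z,g \right)} = \sqrt{g^{2} + z^{2}}$
$O \left(K{\left(-12,7 \right)} + 135\right) = - 59 \left(\sqrt{7^{2} + \left(-12\right)^{2}} + 135\right) = - 59 \left(\sqrt{49 + 144} + 135\right) = - 59 \left(\sqrt{193} + 135\right) = - 59 \left(135 + \sqrt{193}\right) = -7965 - 59 \sqrt{193}$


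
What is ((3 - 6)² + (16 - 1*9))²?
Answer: 256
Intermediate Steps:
((3 - 6)² + (16 - 1*9))² = ((-3)² + (16 - 9))² = (9 + 7)² = 16² = 256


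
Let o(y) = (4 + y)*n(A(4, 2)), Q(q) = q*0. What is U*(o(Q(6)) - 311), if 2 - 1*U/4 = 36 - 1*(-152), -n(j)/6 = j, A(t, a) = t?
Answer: 302808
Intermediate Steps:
n(j) = -6*j
Q(q) = 0
o(y) = -96 - 24*y (o(y) = (4 + y)*(-6*4) = (4 + y)*(-24) = -96 - 24*y)
U = -744 (U = 8 - 4*(36 - 1*(-152)) = 8 - 4*(36 + 152) = 8 - 4*188 = 8 - 752 = -744)
U*(o(Q(6)) - 311) = -744*((-96 - 24*0) - 311) = -744*((-96 + 0) - 311) = -744*(-96 - 311) = -744*(-407) = 302808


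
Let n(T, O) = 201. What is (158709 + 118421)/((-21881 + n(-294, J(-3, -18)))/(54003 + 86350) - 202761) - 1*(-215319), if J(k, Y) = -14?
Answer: 6127538556751957/28458136313 ≈ 2.1532e+5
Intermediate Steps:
(158709 + 118421)/((-21881 + n(-294, J(-3, -18)))/(54003 + 86350) - 202761) - 1*(-215319) = (158709 + 118421)/((-21881 + 201)/(54003 + 86350) - 202761) - 1*(-215319) = 277130/(-21680/140353 - 202761) + 215319 = 277130/(-28458136313/140353) + 215319 = 277130*(-140353/28458136313) + 215319 = -38896026890/28458136313 + 215319 = 6127538556751957/28458136313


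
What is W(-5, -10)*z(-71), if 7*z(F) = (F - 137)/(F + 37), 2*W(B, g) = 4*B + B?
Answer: -1300/119 ≈ -10.924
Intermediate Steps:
W(B, g) = 5*B/2 (W(B, g) = (4*B + B)/2 = (5*B)/2 = 5*B/2)
z(F) = (-137 + F)/(7*(37 + F)) (z(F) = ((F - 137)/(F + 37))/7 = ((-137 + F)/(37 + F))/7 = (-137 + F)/(7*(37 + F)))
W(-5, -10)*z(-71) = ((5/2)*(-5))*((-137 - 71)/(7*(37 - 71))) = -25*(-208)/(14*(-34)) = -25*(-1)*(-208)/(14*34) = -25/2*104/119 = -1300/119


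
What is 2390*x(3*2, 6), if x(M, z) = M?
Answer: 14340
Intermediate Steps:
2390*x(3*2, 6) = 2390*(3*2) = 2390*6 = 14340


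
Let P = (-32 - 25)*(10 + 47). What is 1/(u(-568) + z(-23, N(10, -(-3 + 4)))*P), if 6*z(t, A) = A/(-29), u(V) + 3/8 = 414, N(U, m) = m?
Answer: 232/91629 ≈ 0.0025319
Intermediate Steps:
u(V) = 3309/8 (u(V) = -3/8 + 414 = 3309/8)
z(t, A) = -A/174 (z(t, A) = (A/(-29))/6 = (A*(-1/29))/6 = (-A/29)/6 = -A/174)
P = -3249 (P = -57*57 = -3249)
1/(u(-568) + z(-23, N(10, -(-3 + 4)))*P) = 1/(3309/8 - (-1)*(-3 + 4)/174*(-3249)) = 1/(3309/8 - (-1)/174*(-3249)) = 1/(3309/8 - 1/174*(-1)*(-3249)) = 1/(3309/8 + (1/174)*(-3249)) = 1/(3309/8 - 1083/58) = 1/(91629/232) = 232/91629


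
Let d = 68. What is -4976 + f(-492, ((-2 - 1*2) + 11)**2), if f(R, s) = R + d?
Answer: -5400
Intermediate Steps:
f(R, s) = 68 + R (f(R, s) = R + 68 = 68 + R)
-4976 + f(-492, ((-2 - 1*2) + 11)**2) = -4976 + (68 - 492) = -4976 - 424 = -5400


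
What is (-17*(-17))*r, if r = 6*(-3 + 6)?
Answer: 5202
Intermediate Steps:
r = 18 (r = 6*3 = 18)
(-17*(-17))*r = -17*(-17)*18 = 289*18 = 5202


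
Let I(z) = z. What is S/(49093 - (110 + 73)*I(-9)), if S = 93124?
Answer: 23281/12685 ≈ 1.8353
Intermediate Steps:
S/(49093 - (110 + 73)*I(-9)) = 93124/(49093 - (110 + 73)*(-9)) = 93124/(49093 - 183*(-9)) = 93124/(49093 - 1*(-1647)) = 93124/(49093 + 1647) = 93124/50740 = 93124*(1/50740) = 23281/12685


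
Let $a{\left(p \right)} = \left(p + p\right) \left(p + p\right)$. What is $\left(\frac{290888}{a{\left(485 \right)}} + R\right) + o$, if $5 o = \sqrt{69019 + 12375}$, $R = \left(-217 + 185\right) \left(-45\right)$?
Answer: $\frac{338796722}{235225} + \frac{\sqrt{81394}}{5} \approx 1497.4$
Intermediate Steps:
$a{\left(p \right)} = 4 p^{2}$ ($a{\left(p \right)} = 2 p 2 p = 4 p^{2}$)
$R = 1440$ ($R = \left(-32\right) \left(-45\right) = 1440$)
$o = \frac{\sqrt{81394}}{5}$ ($o = \frac{\sqrt{69019 + 12375}}{5} = \frac{\sqrt{81394}}{5} \approx 57.059$)
$\left(\frac{290888}{a{\left(485 \right)}} + R\right) + o = \left(\frac{290888}{4 \cdot 485^{2}} + 1440\right) + \frac{\sqrt{81394}}{5} = \left(\frac{290888}{4 \cdot 235225} + 1440\right) + \frac{\sqrt{81394}}{5} = \left(\frac{290888}{940900} + 1440\right) + \frac{\sqrt{81394}}{5} = \left(290888 \cdot \frac{1}{940900} + 1440\right) + \frac{\sqrt{81394}}{5} = \left(\frac{72722}{235225} + 1440\right) + \frac{\sqrt{81394}}{5} = \frac{338796722}{235225} + \frac{\sqrt{81394}}{5}$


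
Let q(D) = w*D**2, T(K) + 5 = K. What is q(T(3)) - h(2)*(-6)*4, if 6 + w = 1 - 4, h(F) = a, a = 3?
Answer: 36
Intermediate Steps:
h(F) = 3
T(K) = -5 + K
w = -9 (w = -6 + (1 - 4) = -6 - 3 = -9)
q(D) = -9*D**2
q(T(3)) - h(2)*(-6)*4 = -9*(-5 + 3)**2 - 3*(-6)*4 = -9*(-2)**2 - (-18)*4 = -9*4 - 1*(-72) = -36 + 72 = 36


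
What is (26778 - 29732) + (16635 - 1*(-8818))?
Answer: 22499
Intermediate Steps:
(26778 - 29732) + (16635 - 1*(-8818)) = -2954 + (16635 + 8818) = -2954 + 25453 = 22499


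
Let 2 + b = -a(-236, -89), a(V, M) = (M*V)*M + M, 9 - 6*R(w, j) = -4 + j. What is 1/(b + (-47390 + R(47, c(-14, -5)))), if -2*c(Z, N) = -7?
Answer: 12/21864655 ≈ 5.4883e-7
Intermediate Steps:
c(Z, N) = 7/2 (c(Z, N) = -½*(-7) = 7/2)
R(w, j) = 13/6 - j/6 (R(w, j) = 3/2 - (-4 + j)/6 = 3/2 + (⅔ - j/6) = 13/6 - j/6)
a(V, M) = M + V*M² (a(V, M) = V*M² + M = M + V*M²)
b = 1869443 (b = -2 - (-89)*(1 - 89*(-236)) = -2 - (-89)*(1 + 21004) = -2 - (-89)*21005 = -2 - 1*(-1869445) = -2 + 1869445 = 1869443)
1/(b + (-47390 + R(47, c(-14, -5)))) = 1/(1869443 + (-47390 + (13/6 - ⅙*7/2))) = 1/(1869443 + (-47390 + (13/6 - 7/12))) = 1/(1869443 + (-47390 + 19/12)) = 1/(1869443 - 568661/12) = 1/(21864655/12) = 12/21864655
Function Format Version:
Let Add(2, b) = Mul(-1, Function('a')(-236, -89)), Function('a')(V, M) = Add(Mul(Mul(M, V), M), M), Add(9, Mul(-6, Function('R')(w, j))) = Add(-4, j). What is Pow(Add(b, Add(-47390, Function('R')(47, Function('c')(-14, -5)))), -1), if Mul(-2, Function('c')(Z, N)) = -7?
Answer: Rational(12, 21864655) ≈ 5.4883e-7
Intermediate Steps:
Function('c')(Z, N) = Rational(7, 2) (Function('c')(Z, N) = Mul(Rational(-1, 2), -7) = Rational(7, 2))
Function('R')(w, j) = Add(Rational(13, 6), Mul(Rational(-1, 6), j)) (Function('R')(w, j) = Add(Rational(3, 2), Mul(Rational(-1, 6), Add(-4, j))) = Add(Rational(3, 2), Add(Rational(2, 3), Mul(Rational(-1, 6), j))) = Add(Rational(13, 6), Mul(Rational(-1, 6), j)))
Function('a')(V, M) = Add(M, Mul(V, Pow(M, 2))) (Function('a')(V, M) = Add(Mul(V, Pow(M, 2)), M) = Add(M, Mul(V, Pow(M, 2))))
b = 1869443 (b = Add(-2, Mul(-1, Mul(-89, Add(1, Mul(-89, -236))))) = Add(-2, Mul(-1, Mul(-89, Add(1, 21004)))) = Add(-2, Mul(-1, Mul(-89, 21005))) = Add(-2, Mul(-1, -1869445)) = Add(-2, 1869445) = 1869443)
Pow(Add(b, Add(-47390, Function('R')(47, Function('c')(-14, -5)))), -1) = Pow(Add(1869443, Add(-47390, Add(Rational(13, 6), Mul(Rational(-1, 6), Rational(7, 2))))), -1) = Pow(Add(1869443, Add(-47390, Add(Rational(13, 6), Rational(-7, 12)))), -1) = Pow(Add(1869443, Add(-47390, Rational(19, 12))), -1) = Pow(Add(1869443, Rational(-568661, 12)), -1) = Pow(Rational(21864655, 12), -1) = Rational(12, 21864655)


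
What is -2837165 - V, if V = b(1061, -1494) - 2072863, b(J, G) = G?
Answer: -762808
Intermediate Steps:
V = -2074357 (V = -1494 - 2072863 = -2074357)
-2837165 - V = -2837165 - 1*(-2074357) = -2837165 + 2074357 = -762808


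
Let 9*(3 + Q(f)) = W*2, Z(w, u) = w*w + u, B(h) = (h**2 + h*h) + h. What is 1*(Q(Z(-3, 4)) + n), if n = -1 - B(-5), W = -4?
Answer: -449/9 ≈ -49.889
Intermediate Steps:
B(h) = h + 2*h**2 (B(h) = (h**2 + h**2) + h = 2*h**2 + h = h + 2*h**2)
Z(w, u) = u + w**2 (Z(w, u) = w**2 + u = u + w**2)
n = -46 (n = -1 - (-5)*(1 + 2*(-5)) = -1 - (-5)*(1 - 10) = -1 - (-5)*(-9) = -1 - 1*45 = -1 - 45 = -46)
Q(f) = -35/9 (Q(f) = -3 + (-4*2)/9 = -3 + (1/9)*(-8) = -3 - 8/9 = -35/9)
1*(Q(Z(-3, 4)) + n) = 1*(-35/9 - 46) = 1*(-449/9) = -449/9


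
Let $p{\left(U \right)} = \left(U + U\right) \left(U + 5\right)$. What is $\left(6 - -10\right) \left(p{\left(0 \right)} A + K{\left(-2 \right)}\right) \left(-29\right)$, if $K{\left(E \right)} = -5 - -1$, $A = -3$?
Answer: $1856$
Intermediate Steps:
$p{\left(U \right)} = 2 U \left(5 + U\right)$
$K{\left(E \right)} = -4$ ($K{\left(E \right)} = -5 + 1 = -4$)
$\left(6 - -10\right) \left(p{\left(0 \right)} A + K{\left(-2 \right)}\right) \left(-29\right) = \left(6 - -10\right) \left(2 \cdot 0 \left(5 + 0\right) \left(-3\right) - 4\right) \left(-29\right) = \left(6 + 10\right) \left(2 \cdot 0 \cdot 5 \left(-3\right) - 4\right) \left(-29\right) = 16 \left(0 \left(-3\right) - 4\right) \left(-29\right) = 16 \left(0 - 4\right) \left(-29\right) = 16 \left(-4\right) \left(-29\right) = \left(-64\right) \left(-29\right) = 1856$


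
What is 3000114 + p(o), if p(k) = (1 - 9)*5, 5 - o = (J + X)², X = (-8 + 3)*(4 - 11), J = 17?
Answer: 3000074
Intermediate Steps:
X = 35 (X = -5*(-7) = 35)
o = -2699 (o = 5 - (17 + 35)² = 5 - 1*52² = 5 - 1*2704 = 5 - 2704 = -2699)
p(k) = -40 (p(k) = -8*5 = -40)
3000114 + p(o) = 3000114 - 40 = 3000074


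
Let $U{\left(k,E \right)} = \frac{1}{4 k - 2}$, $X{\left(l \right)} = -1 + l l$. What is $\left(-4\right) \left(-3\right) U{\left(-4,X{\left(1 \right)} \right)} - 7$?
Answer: $- \frac{23}{3} \approx -7.6667$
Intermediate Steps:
$X{\left(l \right)} = -1 + l^{2}$
$U{\left(k,E \right)} = \frac{1}{-2 + 4 k}$
$\left(-4\right) \left(-3\right) U{\left(-4,X{\left(1 \right)} \right)} - 7 = \left(-4\right) \left(-3\right) \frac{1}{2 \left(-1 + 2 \left(-4\right)\right)} - 7 = 12 \frac{1}{2 \left(-1 - 8\right)} - 7 = 12 \frac{1}{2 \left(-9\right)} - 7 = 12 \cdot \frac{1}{2} \left(- \frac{1}{9}\right) - 7 = 12 \left(- \frac{1}{18}\right) - 7 = - \frac{2}{3} - 7 = - \frac{23}{3}$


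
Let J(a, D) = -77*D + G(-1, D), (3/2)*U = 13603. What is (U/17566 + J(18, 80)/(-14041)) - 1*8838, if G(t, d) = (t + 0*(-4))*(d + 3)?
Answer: -3269406742412/369966309 ≈ -8837.0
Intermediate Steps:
U = 27206/3 (U = (⅔)*13603 = 27206/3 ≈ 9068.7)
G(t, d) = t*(3 + d) (G(t, d) = (t + 0)*(3 + d) = t*(3 + d))
J(a, D) = -3 - 78*D (J(a, D) = -77*D - (3 + D) = -77*D + (-3 - D) = -3 - 78*D)
(U/17566 + J(18, 80)/(-14041)) - 1*8838 = ((27206/3)/17566 + (-3 - 78*80)/(-14041)) - 1*8838 = ((27206/3)*(1/17566) + (-3 - 6240)*(-1/14041)) - 8838 = (13603/26349 - 6243*(-1/14041)) - 8838 = (13603/26349 + 6243/14041) - 8838 = 355496530/369966309 - 8838 = -3269406742412/369966309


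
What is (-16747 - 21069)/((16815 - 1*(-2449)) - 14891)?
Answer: -37816/4373 ≈ -8.6476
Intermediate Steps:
(-16747 - 21069)/((16815 - 1*(-2449)) - 14891) = -37816/((16815 + 2449) - 14891) = -37816/(19264 - 14891) = -37816/4373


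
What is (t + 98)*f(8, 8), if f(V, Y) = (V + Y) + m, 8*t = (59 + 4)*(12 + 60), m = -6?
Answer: 6650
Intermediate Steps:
t = 567 (t = ((59 + 4)*(12 + 60))/8 = (63*72)/8 = (⅛)*4536 = 567)
f(V, Y) = -6 + V + Y (f(V, Y) = (V + Y) - 6 = -6 + V + Y)
(t + 98)*f(8, 8) = (567 + 98)*(-6 + 8 + 8) = 665*10 = 6650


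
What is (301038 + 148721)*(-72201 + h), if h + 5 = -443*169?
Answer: -66147405407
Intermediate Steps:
h = -74872 (h = -5 - 443*169 = -5 - 74867 = -74872)
(301038 + 148721)*(-72201 + h) = (301038 + 148721)*(-72201 - 74872) = 449759*(-147073) = -66147405407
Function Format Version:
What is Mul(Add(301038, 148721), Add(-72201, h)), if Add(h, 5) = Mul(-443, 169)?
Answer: -66147405407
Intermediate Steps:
h = -74872 (h = Add(-5, Mul(-443, 169)) = Add(-5, -74867) = -74872)
Mul(Add(301038, 148721), Add(-72201, h)) = Mul(Add(301038, 148721), Add(-72201, -74872)) = Mul(449759, -147073) = -66147405407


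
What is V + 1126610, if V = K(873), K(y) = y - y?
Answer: 1126610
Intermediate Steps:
K(y) = 0
V = 0
V + 1126610 = 0 + 1126610 = 1126610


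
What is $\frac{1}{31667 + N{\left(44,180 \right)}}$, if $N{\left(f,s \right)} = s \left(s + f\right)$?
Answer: $\frac{1}{71987} \approx 1.3891 \cdot 10^{-5}$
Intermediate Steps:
$N{\left(f,s \right)} = s \left(f + s\right)$
$\frac{1}{31667 + N{\left(44,180 \right)}} = \frac{1}{31667 + 180 \left(44 + 180\right)} = \frac{1}{31667 + 180 \cdot 224} = \frac{1}{31667 + 40320} = \frac{1}{71987}$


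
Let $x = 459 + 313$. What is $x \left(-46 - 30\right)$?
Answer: $-58672$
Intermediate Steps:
$x = 772$
$x \left(-46 - 30\right) = 772 \left(-46 - 30\right) = 772 \left(-76\right) = -58672$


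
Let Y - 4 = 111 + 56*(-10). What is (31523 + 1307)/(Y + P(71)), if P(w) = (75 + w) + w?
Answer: -16415/114 ≈ -143.99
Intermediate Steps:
P(w) = 75 + 2*w
Y = -445 (Y = 4 + (111 + 56*(-10)) = 4 + (111 - 560) = 4 - 449 = -445)
(31523 + 1307)/(Y + P(71)) = (31523 + 1307)/(-445 + (75 + 2*71)) = 32830/(-445 + (75 + 142)) = 32830/(-445 + 217) = 32830/(-228) = 32830*(-1/228) = -16415/114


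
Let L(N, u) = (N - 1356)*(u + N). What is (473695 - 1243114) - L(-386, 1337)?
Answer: 887223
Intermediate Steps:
L(N, u) = (-1356 + N)*(N + u)
(473695 - 1243114) - L(-386, 1337) = (473695 - 1243114) - ((-386)² - 1356*(-386) - 1356*1337 - 386*1337) = -769419 - (148996 + 523416 - 1812972 - 516082) = -769419 - 1*(-1656642) = -769419 + 1656642 = 887223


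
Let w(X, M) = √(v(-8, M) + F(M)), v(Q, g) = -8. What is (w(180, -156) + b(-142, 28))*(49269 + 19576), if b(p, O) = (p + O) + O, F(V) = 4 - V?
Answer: -5920670 + 137690*√38 ≈ -5.0719e+6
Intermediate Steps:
b(p, O) = p + 2*O (b(p, O) = (O + p) + O = p + 2*O)
w(X, M) = √(-4 - M) (w(X, M) = √(-8 + (4 - M)) = √(-4 - M))
(w(180, -156) + b(-142, 28))*(49269 + 19576) = (√(-4 - 1*(-156)) + (-142 + 2*28))*(49269 + 19576) = (√(-4 + 156) + (-142 + 56))*68845 = (√152 - 86)*68845 = (2*√38 - 86)*68845 = (-86 + 2*√38)*68845 = -5920670 + 137690*√38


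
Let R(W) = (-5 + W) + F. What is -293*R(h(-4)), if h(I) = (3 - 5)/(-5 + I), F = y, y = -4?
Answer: 23147/9 ≈ 2571.9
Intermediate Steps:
F = -4
h(I) = -2/(-5 + I)
R(W) = -9 + W (R(W) = (-5 + W) - 4 = -9 + W)
-293*R(h(-4)) = -293*(-9 - 2/(-5 - 4)) = -293*(-9 - 2/(-9)) = -293*(-9 - 2*(-⅑)) = -293*(-9 + 2/9) = -293*(-79/9) = 23147/9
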